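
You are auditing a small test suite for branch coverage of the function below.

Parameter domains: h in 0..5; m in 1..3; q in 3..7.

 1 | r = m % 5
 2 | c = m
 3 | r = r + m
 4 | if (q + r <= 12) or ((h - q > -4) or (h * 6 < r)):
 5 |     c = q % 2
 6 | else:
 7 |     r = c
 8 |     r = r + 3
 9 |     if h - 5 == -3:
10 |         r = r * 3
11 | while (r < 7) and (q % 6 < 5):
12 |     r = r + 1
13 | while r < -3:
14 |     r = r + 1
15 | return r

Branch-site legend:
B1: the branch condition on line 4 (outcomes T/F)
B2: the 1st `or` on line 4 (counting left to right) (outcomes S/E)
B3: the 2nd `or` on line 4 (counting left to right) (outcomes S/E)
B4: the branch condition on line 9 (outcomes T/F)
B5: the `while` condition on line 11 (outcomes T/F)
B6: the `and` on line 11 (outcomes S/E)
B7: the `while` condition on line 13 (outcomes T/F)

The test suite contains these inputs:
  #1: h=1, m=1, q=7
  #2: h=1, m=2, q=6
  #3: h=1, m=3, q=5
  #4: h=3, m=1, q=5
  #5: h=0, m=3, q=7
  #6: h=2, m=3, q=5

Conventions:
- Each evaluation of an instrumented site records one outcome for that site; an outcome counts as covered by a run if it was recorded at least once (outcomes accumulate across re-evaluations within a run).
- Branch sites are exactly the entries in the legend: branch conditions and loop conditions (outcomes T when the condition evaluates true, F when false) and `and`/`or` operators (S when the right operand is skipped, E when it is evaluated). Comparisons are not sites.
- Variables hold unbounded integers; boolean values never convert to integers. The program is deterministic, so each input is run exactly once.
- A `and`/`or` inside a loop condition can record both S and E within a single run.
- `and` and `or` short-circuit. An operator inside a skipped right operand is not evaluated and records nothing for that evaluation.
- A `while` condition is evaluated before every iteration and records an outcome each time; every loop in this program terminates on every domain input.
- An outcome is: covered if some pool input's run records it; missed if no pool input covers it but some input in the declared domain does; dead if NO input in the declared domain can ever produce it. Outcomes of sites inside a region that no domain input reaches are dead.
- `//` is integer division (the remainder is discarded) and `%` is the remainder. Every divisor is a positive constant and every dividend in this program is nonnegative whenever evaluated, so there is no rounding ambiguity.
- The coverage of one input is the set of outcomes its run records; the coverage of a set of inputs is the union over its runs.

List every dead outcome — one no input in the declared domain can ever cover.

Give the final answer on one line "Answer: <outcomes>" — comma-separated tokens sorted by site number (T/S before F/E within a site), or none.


running all 90 domain inputs and tallying outcomes:
  B7=T: zero occurrences over every domain input -> dead
  reachable outcomes have witnesses, e.g. B1=T (e.g. h=0, m=1, q=3), B1=F (e.g. h=1, m=3, q=7), B2=S (e.g. h=0, m=1, q=3), B2=E (e.g. h=0, m=3, q=7)
Answer: B7=T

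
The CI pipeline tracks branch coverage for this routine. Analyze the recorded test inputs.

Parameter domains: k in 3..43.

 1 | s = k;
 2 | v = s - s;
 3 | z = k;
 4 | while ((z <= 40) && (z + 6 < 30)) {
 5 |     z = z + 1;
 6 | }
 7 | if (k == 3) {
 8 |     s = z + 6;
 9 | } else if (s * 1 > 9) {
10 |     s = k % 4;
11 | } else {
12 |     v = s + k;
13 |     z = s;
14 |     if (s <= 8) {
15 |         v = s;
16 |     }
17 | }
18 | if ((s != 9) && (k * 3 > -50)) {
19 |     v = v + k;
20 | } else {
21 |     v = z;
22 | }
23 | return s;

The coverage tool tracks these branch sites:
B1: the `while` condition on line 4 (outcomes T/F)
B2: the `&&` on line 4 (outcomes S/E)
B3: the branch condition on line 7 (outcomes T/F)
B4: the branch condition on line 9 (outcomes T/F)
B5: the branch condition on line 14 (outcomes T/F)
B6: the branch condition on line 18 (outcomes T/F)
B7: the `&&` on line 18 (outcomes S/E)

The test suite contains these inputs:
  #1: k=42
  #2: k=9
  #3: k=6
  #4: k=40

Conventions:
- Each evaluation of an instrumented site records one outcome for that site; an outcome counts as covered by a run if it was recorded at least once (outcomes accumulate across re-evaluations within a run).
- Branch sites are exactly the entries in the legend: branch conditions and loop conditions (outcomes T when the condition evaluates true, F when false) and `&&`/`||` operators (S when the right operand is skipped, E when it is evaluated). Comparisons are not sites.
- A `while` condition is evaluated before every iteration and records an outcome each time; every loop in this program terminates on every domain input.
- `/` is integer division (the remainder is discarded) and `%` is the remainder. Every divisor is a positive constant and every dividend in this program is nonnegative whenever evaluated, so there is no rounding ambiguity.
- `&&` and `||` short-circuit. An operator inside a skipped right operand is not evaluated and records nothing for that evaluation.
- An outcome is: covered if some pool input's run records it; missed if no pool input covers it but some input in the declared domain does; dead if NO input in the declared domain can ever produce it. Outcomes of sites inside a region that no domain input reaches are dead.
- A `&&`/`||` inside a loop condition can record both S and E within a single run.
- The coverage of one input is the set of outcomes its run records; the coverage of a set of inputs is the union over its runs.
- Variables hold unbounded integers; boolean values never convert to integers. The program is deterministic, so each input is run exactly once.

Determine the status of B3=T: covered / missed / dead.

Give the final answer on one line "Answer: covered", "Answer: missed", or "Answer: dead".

no pool input records B3=T
but domain input (k=3) does record it -> reachable, so missed

Answer: missed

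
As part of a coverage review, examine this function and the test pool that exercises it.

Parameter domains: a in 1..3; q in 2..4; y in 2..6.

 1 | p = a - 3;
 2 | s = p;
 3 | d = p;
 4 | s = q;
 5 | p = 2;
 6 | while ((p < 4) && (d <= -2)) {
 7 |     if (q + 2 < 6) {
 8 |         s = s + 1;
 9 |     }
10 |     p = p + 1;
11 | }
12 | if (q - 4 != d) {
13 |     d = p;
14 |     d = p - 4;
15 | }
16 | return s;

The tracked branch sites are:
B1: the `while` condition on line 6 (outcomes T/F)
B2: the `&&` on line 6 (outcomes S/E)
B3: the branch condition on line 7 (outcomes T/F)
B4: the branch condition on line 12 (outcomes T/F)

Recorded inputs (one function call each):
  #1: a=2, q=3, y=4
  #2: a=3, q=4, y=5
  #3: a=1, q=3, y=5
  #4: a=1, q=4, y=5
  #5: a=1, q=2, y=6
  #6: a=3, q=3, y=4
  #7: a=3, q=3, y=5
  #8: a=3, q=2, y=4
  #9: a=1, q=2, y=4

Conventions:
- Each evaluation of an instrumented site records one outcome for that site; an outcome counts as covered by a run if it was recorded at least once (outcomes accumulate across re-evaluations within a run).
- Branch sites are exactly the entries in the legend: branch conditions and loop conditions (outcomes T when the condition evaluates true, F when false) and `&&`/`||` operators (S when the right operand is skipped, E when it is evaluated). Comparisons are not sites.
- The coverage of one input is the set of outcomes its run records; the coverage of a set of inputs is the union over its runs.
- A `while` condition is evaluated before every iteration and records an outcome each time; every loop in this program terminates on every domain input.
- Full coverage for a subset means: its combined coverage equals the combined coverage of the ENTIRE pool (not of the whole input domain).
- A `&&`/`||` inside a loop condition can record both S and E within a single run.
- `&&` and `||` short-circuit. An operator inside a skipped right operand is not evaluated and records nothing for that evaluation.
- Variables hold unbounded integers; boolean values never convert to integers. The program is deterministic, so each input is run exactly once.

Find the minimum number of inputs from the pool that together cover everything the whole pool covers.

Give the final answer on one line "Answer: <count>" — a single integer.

run #1 (a=2, q=3, y=4) runs B2->E, B1->F, B4->F; records B1=F, B2=E, B4=F
run #2 (a=3, q=4, y=5) runs B2->E, B1->F, B4->F; records B1=F, B2=E, B4=F
run #3 (a=1, q=3, y=5) runs B2->E, B1->T, B3->T, B2->E, B1->T, B3->T, B2->S, B1->F, B4->T; records B1=T, B1=F, B2=S, B2=E, B3=T, B4=T
run #4 (a=1, q=4, y=5) runs B2->E, B1->T, B3->F, B2->E, B1->T, B3->F, B2->S, B1->F, B4->T; records B1=T, B1=F, B2=S, B2=E, B3=F, B4=T
run #5 (a=1, q=2, y=6) runs B2->E, B1->T, B3->T, B2->E, B1->T, B3->T, B2->S, B1->F, B4->F; records B1=T, B1=F, B2=S, B2=E, B3=T, B4=F
run #6 (a=3, q=3, y=4) runs B2->E, B1->F, B4->T; records B1=F, B2=E, B4=T
run #7 (a=3, q=3, y=5) runs B2->E, B1->F, B4->T; records B1=F, B2=E, B4=T
run #8 (a=3, q=2, y=4) runs B2->E, B1->F, B4->T; records B1=F, B2=E, B4=T
run #9 (a=1, q=2, y=4) runs B2->E, B1->T, B3->T, B2->E, B1->T, B3->T, B2->S, B1->F, B4->F; records B1=T, B1=F, B2=S, B2=E, B3=T, B4=F
union over all inputs: B1=T, B1=F, B2=S, B2=E, B3=T, B3=F, B4=T, B4=F (8 outcomes)
size 1 is not enough: best union over all size-1 subsets is 6/8
the canonical winner is {4, 5}: size 2, full 8-outcome coverage, earliest index list among size-2 covers

Answer: 2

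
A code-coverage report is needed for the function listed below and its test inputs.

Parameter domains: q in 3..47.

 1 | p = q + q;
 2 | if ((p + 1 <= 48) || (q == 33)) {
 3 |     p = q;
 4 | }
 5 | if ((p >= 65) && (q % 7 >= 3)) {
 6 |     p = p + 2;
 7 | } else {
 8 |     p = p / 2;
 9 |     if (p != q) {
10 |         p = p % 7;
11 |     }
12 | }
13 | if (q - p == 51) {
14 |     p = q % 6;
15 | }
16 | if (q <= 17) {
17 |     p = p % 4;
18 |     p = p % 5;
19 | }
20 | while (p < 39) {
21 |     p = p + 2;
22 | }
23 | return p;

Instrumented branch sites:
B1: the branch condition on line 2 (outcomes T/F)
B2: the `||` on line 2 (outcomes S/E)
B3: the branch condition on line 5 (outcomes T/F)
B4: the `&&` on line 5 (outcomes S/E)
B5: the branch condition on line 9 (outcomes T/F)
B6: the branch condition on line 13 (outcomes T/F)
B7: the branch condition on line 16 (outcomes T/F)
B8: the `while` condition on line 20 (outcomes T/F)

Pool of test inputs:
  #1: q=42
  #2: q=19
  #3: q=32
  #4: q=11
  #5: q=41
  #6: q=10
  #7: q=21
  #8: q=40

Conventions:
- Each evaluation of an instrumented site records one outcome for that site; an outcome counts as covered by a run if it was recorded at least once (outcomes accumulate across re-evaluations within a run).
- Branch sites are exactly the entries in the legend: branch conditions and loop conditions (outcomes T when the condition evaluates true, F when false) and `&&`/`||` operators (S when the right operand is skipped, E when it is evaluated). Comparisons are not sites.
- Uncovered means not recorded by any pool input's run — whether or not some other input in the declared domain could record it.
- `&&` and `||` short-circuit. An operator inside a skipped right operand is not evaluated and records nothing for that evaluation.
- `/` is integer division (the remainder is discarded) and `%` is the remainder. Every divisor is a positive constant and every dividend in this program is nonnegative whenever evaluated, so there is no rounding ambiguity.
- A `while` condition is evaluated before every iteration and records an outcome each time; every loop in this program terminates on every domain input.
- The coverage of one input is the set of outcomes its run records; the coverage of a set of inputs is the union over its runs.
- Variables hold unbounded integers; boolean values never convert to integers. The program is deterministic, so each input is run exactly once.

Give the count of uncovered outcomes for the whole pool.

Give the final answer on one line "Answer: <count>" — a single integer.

run #1 (q=42) runs B2->E, B1->F, B4->E, B3->F, B5->F, B6->F, B7->F, B8->F; records B1=F, B2=E, B3=F, B4=E, B5=F, B6=F, B7=F, B8=F
run #2 (q=19) runs B2->S, B1->T, B4->S, B3->F, B5->T, B6->F, B7->F, B8->T, B8->T, B8->T, B8->T, B8->T, B8->T, B8->T, ...; records B1=T, B2=S, B3=F, B4=S, B5=T, B6=F, B7=F, B8=T, B8=F
run #3 (q=32) runs B2->E, B1->F, B4->S, B3->F, B5->F, B6->F, B7->F, B8->T, B8->T, B8->T, B8->T, B8->F; records B1=F, B2=E, B3=F, B4=S, B5=F, B6=F, B7=F, B8=T, B8=F
run #4 (q=11) runs B2->S, B1->T, B4->S, B3->F, B5->T, B6->F, B7->T, B8->T, B8->T, B8->T, B8->T, B8->T, B8->T, B8->T, ...; records B1=T, B2=S, B3=F, B4=S, B5=T, B6=F, B7=T, B8=T, B8=F
run #5 (q=41) runs B2->E, B1->F, B4->E, B3->T, B6->F, B7->F, B8->F; records B1=F, B2=E, B3=T, B4=E, B6=F, B7=F, B8=F
run #6 (q=10) runs B2->S, B1->T, B4->S, B3->F, B5->T, B6->F, B7->T, B8->T, B8->T, B8->T, B8->T, B8->T, B8->T, B8->T, ...; records B1=T, B2=S, B3=F, B4=S, B5=T, B6=F, B7=T, B8=T, B8=F
run #7 (q=21) runs B2->S, B1->T, B4->S, B3->F, B5->T, B6->F, B7->F, B8->T, B8->T, B8->T, B8->T, B8->T, B8->T, B8->T, ...; records B1=T, B2=S, B3=F, B4=S, B5=T, B6=F, B7=F, B8=T, B8=F
run #8 (q=40) runs B2->E, B1->F, B4->E, B3->T, B6->F, B7->F, B8->F; records B1=F, B2=E, B3=T, B4=E, B6=F, B7=F, B8=F
union over the pool: B1=T, B1=F, B2=S, B2=E, B3=T, B3=F, B4=S, B4=E, B5=T, B5=F, B6=F, B7=T, B7=F, B8=T, B8=F
uncovered (1 of 16): B6=T

Answer: 1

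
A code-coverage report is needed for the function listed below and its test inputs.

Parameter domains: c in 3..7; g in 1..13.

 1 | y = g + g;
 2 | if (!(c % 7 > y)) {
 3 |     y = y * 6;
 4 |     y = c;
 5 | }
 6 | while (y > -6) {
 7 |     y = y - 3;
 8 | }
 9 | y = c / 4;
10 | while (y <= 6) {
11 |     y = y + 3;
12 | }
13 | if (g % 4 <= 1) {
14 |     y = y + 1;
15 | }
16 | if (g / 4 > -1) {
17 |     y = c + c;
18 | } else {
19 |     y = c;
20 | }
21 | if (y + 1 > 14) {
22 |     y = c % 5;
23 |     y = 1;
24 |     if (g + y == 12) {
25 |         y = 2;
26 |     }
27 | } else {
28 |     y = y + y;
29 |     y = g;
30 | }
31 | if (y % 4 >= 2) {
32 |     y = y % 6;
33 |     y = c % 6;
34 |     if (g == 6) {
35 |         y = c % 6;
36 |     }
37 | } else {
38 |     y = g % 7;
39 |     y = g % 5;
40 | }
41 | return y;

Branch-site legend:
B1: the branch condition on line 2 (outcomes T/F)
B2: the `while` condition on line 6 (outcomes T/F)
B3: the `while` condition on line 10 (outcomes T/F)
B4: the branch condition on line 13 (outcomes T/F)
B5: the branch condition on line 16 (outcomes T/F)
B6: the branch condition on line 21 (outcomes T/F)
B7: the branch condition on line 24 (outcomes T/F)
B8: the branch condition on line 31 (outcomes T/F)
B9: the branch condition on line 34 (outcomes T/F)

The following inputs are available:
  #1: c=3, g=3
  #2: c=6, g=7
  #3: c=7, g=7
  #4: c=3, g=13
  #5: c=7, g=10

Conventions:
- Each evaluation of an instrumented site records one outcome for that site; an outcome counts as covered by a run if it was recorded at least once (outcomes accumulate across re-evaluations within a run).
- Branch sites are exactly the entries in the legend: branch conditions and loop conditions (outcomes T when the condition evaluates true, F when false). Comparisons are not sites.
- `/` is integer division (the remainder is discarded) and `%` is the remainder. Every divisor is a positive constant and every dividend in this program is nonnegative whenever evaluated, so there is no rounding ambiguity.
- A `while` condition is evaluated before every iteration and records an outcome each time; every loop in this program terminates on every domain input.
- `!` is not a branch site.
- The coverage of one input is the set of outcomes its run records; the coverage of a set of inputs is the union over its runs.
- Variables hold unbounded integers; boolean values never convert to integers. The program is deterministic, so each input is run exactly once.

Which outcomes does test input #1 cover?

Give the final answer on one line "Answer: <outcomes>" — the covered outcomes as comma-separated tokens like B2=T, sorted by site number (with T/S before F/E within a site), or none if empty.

Simulating input #1 (c=3, g=3) step by step:
  B1->T, B2->T, B2->T, B2->T, B2->F, B3->T, B3->T, B3->T, B3->F, B4->F
  B5->T, B6->F, B8->T, B9->F
distinct outcomes covered: B1=T, B2=T, B2=F, B3=T, B3=F, B4=F, B5=T, B6=F, B8=T, B9=F

Answer: B1=T, B2=T, B2=F, B3=T, B3=F, B4=F, B5=T, B6=F, B8=T, B9=F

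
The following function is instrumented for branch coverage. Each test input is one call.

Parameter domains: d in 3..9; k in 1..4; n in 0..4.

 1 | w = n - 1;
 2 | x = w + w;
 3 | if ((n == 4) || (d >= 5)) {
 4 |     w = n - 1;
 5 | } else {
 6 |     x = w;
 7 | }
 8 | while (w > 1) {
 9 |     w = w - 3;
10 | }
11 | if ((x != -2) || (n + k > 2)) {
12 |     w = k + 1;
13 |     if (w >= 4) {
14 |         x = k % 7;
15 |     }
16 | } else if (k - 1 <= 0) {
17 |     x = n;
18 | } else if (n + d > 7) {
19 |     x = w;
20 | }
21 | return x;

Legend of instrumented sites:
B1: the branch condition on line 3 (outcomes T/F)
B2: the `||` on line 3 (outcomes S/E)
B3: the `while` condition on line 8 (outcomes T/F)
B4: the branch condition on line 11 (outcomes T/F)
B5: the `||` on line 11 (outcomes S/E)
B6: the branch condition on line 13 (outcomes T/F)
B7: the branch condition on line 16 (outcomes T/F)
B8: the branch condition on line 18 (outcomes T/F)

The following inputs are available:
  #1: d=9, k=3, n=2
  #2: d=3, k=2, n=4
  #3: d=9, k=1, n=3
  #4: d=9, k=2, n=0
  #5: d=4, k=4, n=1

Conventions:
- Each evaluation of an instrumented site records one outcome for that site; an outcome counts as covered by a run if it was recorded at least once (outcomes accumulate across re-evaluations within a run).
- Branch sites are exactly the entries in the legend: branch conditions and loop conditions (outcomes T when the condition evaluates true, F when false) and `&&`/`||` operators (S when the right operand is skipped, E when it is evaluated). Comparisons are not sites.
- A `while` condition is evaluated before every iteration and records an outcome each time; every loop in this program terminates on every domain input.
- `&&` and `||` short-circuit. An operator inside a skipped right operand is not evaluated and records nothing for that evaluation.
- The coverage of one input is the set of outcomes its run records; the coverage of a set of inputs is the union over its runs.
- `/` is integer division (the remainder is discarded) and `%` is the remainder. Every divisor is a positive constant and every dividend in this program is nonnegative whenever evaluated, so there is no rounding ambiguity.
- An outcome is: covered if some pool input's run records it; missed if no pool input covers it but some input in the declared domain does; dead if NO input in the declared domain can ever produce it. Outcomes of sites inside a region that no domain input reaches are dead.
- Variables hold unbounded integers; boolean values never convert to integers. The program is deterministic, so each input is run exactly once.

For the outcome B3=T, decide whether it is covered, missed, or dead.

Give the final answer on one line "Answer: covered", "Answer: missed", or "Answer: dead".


B3=T is recorded by pool input(s) 2, 3 -> covered
Answer: covered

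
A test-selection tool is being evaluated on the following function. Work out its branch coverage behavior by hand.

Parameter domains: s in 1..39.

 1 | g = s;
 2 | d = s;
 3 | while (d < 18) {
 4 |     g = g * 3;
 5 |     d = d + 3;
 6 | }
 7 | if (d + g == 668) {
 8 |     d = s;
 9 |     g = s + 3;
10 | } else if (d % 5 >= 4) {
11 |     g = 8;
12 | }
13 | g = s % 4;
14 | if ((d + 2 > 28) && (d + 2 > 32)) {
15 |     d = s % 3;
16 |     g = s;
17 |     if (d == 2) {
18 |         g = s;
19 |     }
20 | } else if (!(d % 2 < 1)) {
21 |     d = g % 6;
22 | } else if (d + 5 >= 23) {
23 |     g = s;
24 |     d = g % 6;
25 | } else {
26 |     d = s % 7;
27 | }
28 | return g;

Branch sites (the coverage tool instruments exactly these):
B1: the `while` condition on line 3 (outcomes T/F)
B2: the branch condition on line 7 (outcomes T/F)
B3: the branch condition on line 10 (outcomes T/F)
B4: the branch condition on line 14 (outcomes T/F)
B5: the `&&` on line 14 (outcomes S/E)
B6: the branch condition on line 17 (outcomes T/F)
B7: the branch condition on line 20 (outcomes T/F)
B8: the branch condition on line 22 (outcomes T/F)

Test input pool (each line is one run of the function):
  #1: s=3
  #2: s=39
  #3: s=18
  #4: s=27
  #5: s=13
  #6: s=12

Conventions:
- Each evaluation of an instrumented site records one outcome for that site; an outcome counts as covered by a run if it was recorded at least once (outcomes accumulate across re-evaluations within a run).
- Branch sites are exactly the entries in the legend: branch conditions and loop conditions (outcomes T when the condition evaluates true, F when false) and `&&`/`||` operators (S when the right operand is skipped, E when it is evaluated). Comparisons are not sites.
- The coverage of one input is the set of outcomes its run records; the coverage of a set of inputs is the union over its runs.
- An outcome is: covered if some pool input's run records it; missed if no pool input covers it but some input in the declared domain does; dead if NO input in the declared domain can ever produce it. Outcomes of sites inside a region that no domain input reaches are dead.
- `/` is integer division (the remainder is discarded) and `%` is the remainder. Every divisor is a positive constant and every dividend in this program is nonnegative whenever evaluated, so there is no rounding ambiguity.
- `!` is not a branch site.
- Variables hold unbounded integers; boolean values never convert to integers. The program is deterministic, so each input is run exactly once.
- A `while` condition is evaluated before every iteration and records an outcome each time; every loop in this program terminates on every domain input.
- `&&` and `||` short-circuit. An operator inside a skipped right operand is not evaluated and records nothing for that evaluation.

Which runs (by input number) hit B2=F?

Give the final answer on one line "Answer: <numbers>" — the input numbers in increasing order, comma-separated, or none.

input #1 (s=3): records B2=F
input #2 (s=39): records B2=F
input #3 (s=18): records B2=F
input #4 (s=27): records B2=F
input #5 (s=13): records B2=F
input #6 (s=12): records B2=F

Answer: 1, 2, 3, 4, 5, 6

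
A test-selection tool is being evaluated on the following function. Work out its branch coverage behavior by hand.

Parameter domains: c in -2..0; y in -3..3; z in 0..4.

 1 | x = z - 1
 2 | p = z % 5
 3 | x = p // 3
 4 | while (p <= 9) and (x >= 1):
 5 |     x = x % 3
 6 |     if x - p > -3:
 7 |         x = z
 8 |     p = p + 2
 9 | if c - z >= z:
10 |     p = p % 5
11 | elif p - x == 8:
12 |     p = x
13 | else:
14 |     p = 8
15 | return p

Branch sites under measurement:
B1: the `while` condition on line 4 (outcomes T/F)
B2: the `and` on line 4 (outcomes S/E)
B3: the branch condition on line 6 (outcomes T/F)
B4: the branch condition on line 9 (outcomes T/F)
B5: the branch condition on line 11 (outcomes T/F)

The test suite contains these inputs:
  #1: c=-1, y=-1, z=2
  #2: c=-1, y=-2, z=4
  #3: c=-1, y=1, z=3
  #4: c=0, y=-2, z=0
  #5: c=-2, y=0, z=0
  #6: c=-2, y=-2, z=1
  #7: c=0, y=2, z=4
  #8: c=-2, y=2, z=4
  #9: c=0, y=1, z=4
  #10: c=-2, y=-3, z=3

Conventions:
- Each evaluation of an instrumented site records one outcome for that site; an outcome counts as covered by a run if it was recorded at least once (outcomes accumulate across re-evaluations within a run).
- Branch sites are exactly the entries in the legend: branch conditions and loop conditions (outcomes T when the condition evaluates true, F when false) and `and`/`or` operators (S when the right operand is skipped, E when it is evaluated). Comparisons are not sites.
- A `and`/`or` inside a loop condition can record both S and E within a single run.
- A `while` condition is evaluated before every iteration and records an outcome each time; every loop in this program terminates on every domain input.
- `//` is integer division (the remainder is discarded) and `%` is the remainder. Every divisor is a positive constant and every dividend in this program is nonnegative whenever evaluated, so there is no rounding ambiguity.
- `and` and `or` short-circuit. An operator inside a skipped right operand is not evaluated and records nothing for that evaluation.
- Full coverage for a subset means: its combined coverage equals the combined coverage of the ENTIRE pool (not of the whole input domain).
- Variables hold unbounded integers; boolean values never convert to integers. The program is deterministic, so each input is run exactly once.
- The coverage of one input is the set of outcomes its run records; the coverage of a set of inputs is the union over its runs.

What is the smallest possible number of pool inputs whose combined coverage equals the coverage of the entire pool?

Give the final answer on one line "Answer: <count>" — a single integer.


test 1 (c=-1, y=-1, z=2) hits B1=F, B2=E, B4=F, B5=F
test 2 (c=-1, y=-2, z=4) hits B1=T, B1=F, B2=S, B2=E, B3=F, B4=F, B5=F
test 3 (c=-1, y=1, z=3) hits B1=T, B1=F, B2=E, B3=T, B3=F, B4=F, B5=F
test 4 (c=0, y=-2, z=0) hits B1=F, B2=E, B4=T
test 5 (c=-2, y=0, z=0) hits B1=F, B2=E, B4=F, B5=F
test 6 (c=-2, y=-2, z=1) hits B1=F, B2=E, B4=F, B5=F
test 7 (c=0, y=2, z=4) hits B1=T, B1=F, B2=S, B2=E, B3=F, B4=F, B5=F
test 8 (c=-2, y=2, z=4) hits B1=T, B1=F, B2=S, B2=E, B3=F, B4=F, B5=F
test 9 (c=0, y=1, z=4) hits B1=T, B1=F, B2=S, B2=E, B3=F, B4=F, B5=F
test 10 (c=-2, y=-3, z=3) hits B1=T, B1=F, B2=E, B3=T, B3=F, B4=F, B5=F
together the pool reaches 9 outcomes: B1=T, B1=F, B2=S, B2=E, B3=T, B3=F, B4=T, B4=F, B5=F
no size-1 subset reaches all 9 outcomes (best union: 7/9)
no size-2 subset reaches all 9 outcomes (best union: 8/9)
inputs {2, 3, 4} (size 3) cover everything; no size-3 subset with a lexicographically smaller index list covers all 9
Answer: 3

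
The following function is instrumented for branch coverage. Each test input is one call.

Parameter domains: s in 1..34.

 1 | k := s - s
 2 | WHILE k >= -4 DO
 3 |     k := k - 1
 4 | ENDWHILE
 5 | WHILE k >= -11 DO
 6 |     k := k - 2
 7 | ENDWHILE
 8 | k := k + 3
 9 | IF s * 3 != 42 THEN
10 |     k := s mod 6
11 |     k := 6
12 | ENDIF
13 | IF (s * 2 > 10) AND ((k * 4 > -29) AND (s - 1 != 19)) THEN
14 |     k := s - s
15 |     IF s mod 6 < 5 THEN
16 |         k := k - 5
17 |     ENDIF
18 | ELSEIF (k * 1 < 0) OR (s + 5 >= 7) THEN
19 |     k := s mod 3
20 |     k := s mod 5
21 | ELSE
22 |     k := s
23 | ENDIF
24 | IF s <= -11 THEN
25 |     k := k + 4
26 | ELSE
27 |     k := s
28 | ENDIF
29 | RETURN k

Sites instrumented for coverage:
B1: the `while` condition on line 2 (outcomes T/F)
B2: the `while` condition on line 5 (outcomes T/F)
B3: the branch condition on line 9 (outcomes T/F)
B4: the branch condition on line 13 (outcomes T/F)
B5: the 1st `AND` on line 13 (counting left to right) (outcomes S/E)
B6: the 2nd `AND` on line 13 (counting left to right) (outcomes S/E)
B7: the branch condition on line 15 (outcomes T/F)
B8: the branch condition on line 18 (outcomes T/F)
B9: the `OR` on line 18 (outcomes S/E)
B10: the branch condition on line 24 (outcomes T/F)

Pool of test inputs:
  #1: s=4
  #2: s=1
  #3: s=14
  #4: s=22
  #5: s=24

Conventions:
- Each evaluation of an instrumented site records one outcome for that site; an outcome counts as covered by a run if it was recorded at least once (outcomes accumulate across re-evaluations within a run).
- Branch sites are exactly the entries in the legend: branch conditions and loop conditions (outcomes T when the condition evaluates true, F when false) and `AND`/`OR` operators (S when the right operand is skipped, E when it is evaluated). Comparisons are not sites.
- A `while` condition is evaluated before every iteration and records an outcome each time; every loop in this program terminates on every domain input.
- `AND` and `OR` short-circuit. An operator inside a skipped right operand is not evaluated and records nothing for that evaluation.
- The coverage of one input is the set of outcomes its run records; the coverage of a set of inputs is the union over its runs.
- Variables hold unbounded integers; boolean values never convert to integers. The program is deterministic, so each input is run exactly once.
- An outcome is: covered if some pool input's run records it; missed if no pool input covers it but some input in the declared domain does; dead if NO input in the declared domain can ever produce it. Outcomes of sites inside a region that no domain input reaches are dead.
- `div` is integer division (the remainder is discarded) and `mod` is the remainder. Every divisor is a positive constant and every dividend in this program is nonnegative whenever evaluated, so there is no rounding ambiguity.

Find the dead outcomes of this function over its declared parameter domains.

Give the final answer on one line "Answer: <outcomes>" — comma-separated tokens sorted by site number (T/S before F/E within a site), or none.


checking every outcome against all 34 domain inputs:
  B10=T: never recorded by any domain input -> dead
  reachable outcomes have witnesses, e.g. B1=T (e.g. s=1), B1=F (e.g. s=1), B2=T (e.g. s=1), B2=F (e.g. s=1)
Answer: B10=T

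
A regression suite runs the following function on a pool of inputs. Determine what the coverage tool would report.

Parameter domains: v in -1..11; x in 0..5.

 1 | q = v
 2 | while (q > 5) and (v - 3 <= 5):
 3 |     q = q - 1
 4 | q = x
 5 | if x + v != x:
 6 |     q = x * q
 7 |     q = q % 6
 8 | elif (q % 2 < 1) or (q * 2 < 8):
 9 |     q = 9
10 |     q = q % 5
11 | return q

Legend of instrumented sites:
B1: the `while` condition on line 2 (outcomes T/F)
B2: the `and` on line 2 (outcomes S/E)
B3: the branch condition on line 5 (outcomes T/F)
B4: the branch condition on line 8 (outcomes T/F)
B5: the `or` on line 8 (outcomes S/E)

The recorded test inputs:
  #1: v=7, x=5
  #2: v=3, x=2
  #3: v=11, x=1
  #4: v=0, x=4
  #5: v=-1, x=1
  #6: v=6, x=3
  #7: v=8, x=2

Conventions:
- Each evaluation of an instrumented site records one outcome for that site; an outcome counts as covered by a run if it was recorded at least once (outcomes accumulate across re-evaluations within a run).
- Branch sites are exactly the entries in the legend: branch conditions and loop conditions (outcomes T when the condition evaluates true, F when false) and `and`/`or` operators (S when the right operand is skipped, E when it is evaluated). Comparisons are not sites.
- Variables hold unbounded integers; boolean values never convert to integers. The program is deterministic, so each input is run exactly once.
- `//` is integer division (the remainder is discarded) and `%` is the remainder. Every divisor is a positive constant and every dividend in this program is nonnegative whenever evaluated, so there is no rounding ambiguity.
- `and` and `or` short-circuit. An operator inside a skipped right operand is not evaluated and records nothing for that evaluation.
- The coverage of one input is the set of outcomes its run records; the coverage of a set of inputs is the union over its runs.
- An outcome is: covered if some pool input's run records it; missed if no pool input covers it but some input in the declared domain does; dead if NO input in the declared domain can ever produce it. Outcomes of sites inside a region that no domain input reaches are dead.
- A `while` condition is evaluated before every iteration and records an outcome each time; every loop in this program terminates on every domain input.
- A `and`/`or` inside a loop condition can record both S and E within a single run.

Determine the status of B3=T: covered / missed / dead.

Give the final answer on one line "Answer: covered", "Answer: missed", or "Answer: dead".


B3=T is recorded by pool input(s) 1, 2, 3, 5, 6, 7 -> covered
Answer: covered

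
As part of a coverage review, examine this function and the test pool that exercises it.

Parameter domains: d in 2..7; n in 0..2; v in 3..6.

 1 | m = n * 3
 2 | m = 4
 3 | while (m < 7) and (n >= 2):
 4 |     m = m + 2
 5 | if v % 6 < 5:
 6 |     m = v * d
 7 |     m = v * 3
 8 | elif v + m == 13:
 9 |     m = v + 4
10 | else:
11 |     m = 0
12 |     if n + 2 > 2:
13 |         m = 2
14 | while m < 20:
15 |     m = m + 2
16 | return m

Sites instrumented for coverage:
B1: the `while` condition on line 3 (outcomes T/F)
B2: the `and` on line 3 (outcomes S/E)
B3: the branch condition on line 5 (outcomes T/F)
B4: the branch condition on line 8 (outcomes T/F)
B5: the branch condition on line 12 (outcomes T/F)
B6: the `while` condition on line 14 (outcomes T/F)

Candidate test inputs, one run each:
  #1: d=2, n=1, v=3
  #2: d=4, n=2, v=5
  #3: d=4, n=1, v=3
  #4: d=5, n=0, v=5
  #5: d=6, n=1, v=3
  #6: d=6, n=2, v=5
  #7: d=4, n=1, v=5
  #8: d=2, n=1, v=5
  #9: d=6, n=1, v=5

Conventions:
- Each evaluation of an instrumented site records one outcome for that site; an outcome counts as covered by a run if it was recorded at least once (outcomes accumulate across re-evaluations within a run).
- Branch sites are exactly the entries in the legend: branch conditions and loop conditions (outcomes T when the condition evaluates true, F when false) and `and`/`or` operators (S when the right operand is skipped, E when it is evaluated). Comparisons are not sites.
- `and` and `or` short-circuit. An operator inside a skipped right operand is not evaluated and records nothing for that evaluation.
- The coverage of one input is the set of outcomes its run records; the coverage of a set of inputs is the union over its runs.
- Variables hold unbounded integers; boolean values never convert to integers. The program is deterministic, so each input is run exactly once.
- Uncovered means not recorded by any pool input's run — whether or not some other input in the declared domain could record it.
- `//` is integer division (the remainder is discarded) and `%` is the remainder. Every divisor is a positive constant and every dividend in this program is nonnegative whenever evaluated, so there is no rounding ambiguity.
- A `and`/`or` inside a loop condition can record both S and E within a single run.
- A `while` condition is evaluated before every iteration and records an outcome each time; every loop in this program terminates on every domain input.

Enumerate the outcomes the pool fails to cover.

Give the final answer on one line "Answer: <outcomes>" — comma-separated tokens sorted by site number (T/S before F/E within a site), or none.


input #1, d=2, n=1, v=3: events B2->E, B1->F, B3->T, B6->T, B6->T, B6->T, B6->T, B6->T, B6->T, B6->F; outcomes B1=F, B2=E, B3=T, B6=T, B6=F
input #2, d=4, n=2, v=5: events B2->E, B1->T, B2->E, B1->T, B2->S, B1->F, B3->F, B4->T, B6->T, B6->T, B6->T, B6->T, B6->T, B6->T, ...; outcomes B1=T, B1=F, B2=S, B2=E, B3=F, B4=T, B6=T, B6=F
input #3, d=4, n=1, v=3: events B2->E, B1->F, B3->T, B6->T, B6->T, B6->T, B6->T, B6->T, B6->T, B6->F; outcomes B1=F, B2=E, B3=T, B6=T, B6=F
input #4, d=5, n=0, v=5: events B2->E, B1->F, B3->F, B4->F, B5->F, B6->T, B6->T, B6->T, B6->T, B6->T, B6->T, B6->T, B6->T, B6->T, ...; outcomes B1=F, B2=E, B3=F, B4=F, B5=F, B6=T, B6=F
input #5, d=6, n=1, v=3: events B2->E, B1->F, B3->T, B6->T, B6->T, B6->T, B6->T, B6->T, B6->T, B6->F; outcomes B1=F, B2=E, B3=T, B6=T, B6=F
input #6, d=6, n=2, v=5: events B2->E, B1->T, B2->E, B1->T, B2->S, B1->F, B3->F, B4->T, B6->T, B6->T, B6->T, B6->T, B6->T, B6->T, ...; outcomes B1=T, B1=F, B2=S, B2=E, B3=F, B4=T, B6=T, B6=F
input #7, d=4, n=1, v=5: events B2->E, B1->F, B3->F, B4->F, B5->T, B6->T, B6->T, B6->T, B6->T, B6->T, B6->T, B6->T, B6->T, B6->T, ...; outcomes B1=F, B2=E, B3=F, B4=F, B5=T, B6=T, B6=F
input #8, d=2, n=1, v=5: events B2->E, B1->F, B3->F, B4->F, B5->T, B6->T, B6->T, B6->T, B6->T, B6->T, B6->T, B6->T, B6->T, B6->T, ...; outcomes B1=F, B2=E, B3=F, B4=F, B5=T, B6=T, B6=F
input #9, d=6, n=1, v=5: events B2->E, B1->F, B3->F, B4->F, B5->T, B6->T, B6->T, B6->T, B6->T, B6->T, B6->T, B6->T, B6->T, B6->T, ...; outcomes B1=F, B2=E, B3=F, B4=F, B5=T, B6=T, B6=F
union over the pool: B1=T, B1=F, B2=S, B2=E, B3=T, B3=F, B4=T, B4=F, B5=T, B5=F, B6=T, B6=F
uncovered (0 of 12): none
Answer: none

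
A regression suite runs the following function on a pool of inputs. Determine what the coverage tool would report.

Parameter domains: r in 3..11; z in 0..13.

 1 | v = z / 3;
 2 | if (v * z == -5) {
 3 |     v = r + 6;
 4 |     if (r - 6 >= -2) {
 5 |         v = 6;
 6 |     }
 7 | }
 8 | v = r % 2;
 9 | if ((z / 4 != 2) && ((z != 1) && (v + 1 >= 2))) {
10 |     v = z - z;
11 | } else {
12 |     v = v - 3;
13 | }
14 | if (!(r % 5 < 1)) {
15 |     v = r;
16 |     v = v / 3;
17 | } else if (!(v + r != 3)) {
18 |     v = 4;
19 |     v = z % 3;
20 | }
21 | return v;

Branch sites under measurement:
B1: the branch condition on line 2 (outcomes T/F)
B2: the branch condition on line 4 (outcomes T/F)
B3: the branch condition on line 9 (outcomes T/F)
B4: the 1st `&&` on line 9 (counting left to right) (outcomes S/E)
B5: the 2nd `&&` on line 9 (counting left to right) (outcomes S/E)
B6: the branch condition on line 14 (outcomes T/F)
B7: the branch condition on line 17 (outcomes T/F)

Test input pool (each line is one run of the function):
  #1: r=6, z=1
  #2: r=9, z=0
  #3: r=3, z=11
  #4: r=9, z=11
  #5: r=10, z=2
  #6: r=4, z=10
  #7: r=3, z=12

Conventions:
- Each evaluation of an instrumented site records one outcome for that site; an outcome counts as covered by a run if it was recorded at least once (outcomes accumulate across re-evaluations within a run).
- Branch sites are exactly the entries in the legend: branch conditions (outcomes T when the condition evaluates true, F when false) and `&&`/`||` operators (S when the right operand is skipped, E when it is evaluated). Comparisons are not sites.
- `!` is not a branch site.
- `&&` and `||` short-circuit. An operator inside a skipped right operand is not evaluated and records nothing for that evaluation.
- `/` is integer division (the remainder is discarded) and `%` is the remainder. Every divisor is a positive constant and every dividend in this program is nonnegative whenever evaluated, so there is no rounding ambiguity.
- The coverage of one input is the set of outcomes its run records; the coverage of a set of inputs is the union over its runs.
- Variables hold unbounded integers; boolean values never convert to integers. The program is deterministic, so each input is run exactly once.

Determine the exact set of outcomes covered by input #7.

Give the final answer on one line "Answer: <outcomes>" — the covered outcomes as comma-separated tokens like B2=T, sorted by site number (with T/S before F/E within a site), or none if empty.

Simulating input #7 (r=3, z=12) step by step:
  B1->F, B4->E, B5->E, B3->T, B6->T
as a set, this run covers: B1=F, B3=T, B4=E, B5=E, B6=T

Answer: B1=F, B3=T, B4=E, B5=E, B6=T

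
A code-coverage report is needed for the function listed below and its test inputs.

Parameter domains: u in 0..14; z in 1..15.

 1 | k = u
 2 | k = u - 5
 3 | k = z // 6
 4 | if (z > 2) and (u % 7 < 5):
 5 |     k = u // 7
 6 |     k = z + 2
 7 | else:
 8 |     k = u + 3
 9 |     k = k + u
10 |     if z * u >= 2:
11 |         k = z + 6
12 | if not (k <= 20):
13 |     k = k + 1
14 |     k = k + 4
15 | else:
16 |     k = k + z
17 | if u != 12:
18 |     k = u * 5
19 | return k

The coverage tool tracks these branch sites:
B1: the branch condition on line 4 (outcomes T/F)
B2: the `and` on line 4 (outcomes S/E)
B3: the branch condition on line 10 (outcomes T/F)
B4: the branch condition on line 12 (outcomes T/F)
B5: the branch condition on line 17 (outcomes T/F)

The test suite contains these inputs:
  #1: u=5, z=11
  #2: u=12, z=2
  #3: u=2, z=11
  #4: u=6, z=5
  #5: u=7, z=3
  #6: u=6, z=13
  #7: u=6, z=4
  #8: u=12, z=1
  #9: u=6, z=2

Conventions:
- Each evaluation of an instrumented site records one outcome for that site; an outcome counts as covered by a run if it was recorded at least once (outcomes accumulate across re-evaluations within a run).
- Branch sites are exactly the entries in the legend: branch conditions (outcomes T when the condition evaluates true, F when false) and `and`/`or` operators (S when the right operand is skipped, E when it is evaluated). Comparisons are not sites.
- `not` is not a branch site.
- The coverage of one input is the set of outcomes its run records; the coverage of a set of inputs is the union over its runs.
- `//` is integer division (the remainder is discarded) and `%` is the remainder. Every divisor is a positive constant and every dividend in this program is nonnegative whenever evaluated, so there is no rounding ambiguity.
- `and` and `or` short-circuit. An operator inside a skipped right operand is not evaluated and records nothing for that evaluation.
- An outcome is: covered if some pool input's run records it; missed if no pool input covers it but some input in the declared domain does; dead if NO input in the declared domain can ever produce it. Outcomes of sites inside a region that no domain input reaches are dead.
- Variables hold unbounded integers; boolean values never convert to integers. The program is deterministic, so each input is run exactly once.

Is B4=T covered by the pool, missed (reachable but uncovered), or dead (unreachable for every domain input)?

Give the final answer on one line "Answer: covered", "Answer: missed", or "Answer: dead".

no pool input records B4=T
but domain input (u=5, z=15) does record it -> reachable, so missed

Answer: missed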